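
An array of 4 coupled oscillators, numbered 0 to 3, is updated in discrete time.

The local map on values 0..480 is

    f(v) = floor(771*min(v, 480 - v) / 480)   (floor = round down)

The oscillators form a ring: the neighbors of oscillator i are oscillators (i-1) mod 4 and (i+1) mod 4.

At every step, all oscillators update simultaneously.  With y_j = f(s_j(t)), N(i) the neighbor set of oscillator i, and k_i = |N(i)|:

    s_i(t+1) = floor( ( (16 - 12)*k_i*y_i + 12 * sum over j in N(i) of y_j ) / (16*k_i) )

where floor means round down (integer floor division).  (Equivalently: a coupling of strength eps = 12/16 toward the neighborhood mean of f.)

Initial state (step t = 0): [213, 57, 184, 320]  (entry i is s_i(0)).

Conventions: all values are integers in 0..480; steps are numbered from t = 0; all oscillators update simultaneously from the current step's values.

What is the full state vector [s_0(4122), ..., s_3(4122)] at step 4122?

Answer: [294, 296, 294, 296]
Key observation: The state at step 23, [295, 297, 295, 297], reappears at step 25: the system is in a cycle of period 2 from step 23 on.  Therefore the state at step 4122 equals the state at step 23 + ((4122 - 23) mod 2) = 24, which is [294, 296, 294, 296].

Derivation:
t=0: [213, 57, 184, 320]
t=1: [216, 261, 204, 303]
t=2: [324, 340, 319, 323]
t=3: [241, 246, 243, 253]
t=4: [372, 379, 372, 377]
t=5: [165, 170, 165, 171]
t=6: [271, 267, 271, 267]
t=7: [340, 336, 340, 336]
t=8: [229, 225, 229, 225]
t=9: [362, 365, 362, 365]
t=10: [185, 187, 185, 187]
t=11: [299, 297, 299, 297]
t=12: [292, 290, 292, 290]
t=13: [304, 302, 304, 302]
t=14: [284, 282, 284, 282]
t=15: [317, 315, 317, 315]
t=16: [264, 262, 264, 262]
t=17: [349, 347, 349, 347]
t=18: [212, 210, 212, 210]
t=19: [337, 339, 337, 339]
t=20: [226, 228, 226, 228]
t=21: [365, 363, 365, 363]
t=22: [186, 184, 186, 184]
t=23: [295, 297, 295, 297]
t=24: [294, 296, 294, 296]
t=25: [295, 297, 295, 297]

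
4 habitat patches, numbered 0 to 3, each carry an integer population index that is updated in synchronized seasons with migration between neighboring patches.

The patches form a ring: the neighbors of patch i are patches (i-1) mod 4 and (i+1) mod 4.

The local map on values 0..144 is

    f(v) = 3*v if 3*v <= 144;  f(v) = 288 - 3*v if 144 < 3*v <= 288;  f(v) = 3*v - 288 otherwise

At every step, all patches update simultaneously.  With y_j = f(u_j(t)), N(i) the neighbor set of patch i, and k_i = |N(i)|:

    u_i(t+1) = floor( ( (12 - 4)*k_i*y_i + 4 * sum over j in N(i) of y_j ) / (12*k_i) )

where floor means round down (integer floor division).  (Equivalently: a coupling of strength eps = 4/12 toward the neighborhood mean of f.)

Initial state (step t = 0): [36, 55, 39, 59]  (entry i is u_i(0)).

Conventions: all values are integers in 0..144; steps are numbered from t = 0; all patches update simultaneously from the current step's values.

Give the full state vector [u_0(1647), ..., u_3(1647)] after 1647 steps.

Answer: [40, 32, 40, 32]
Key observation: The state at step 14, [112, 104, 112, 104], reappears at step 16: the system is in a cycle of period 2 from step 14 on.  Therefore the state at step 1647 equals the state at step 14 + ((1647 - 14) mod 2) = 15, which is [40, 32, 40, 32].

Derivation:
t=0: [36, 55, 39, 59]
t=1: [111, 119, 117, 111]
t=2: [49, 64, 61, 48]
t=3: [134, 105, 110, 137]
t=4: [101, 44, 53, 108]
t=5: [38, 112, 114, 48]
t=6: [108, 60, 68, 124]
t=7: [56, 92, 88, 76]
t=8: [92, 32, 28, 64]
t=9: [40, 80, 88, 80]
t=10: [96, 56, 32, 56]
t=11: [40, 96, 104, 96]
t=12: [80, 24, 16, 24]
t=13: [56, 64, 56, 64]
t=14: [112, 104, 112, 104]
t=15: [40, 32, 40, 32]
t=16: [112, 104, 112, 104]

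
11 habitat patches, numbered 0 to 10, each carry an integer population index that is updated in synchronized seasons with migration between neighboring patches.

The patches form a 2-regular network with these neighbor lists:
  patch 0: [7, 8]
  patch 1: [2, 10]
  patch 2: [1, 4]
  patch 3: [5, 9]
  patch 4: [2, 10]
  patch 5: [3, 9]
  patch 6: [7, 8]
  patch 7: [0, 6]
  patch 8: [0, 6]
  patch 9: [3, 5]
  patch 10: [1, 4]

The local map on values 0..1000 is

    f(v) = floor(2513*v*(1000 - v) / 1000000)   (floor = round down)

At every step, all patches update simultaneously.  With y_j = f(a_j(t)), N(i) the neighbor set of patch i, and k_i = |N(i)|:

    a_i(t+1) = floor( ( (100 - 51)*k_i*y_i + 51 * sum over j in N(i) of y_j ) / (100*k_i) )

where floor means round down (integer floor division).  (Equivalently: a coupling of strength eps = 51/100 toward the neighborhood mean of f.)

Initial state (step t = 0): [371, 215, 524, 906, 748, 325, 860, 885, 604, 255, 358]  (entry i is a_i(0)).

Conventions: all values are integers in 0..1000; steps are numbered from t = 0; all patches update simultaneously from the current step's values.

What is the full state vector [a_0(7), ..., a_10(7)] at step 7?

Answer: [602, 601, 601, 602, 601, 602, 602, 602, 602, 602, 601]

Derivation:
t=0: [371, 215, 524, 906, 748, 325, 860, 885, 604, 255, 358]
t=1: [505, 514, 535, 367, 538, 446, 366, 351, 520, 428, 511]
t=2: [613, 626, 625, 600, 625, 609, 591, 589, 616, 608, 626]
t=3: [598, 588, 588, 600, 588, 599, 603, 604, 597, 599, 588]
t=4: [603, 608, 608, 603, 608, 603, 601, 601, 603, 603, 608]
t=5: [601, 598, 598, 601, 598, 601, 601, 601, 601, 601, 598]
t=6: [602, 604, 604, 602, 604, 602, 602, 602, 602, 602, 604]
t=7: [602, 601, 601, 602, 601, 602, 602, 602, 602, 602, 601]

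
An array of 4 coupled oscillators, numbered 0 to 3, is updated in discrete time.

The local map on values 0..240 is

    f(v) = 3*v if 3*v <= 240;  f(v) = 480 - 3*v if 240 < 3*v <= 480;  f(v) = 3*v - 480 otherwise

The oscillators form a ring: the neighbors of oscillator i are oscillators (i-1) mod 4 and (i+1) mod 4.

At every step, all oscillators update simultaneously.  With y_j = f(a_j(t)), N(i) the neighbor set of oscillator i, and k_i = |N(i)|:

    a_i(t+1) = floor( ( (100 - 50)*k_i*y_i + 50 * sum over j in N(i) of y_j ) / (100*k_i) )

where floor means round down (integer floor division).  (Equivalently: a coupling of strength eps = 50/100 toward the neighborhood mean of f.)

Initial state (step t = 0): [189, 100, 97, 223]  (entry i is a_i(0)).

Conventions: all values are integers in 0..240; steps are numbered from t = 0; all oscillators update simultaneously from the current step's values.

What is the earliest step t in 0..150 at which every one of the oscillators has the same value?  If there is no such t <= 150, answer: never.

Simulating step by step:
t=0: [189, 100, 97, 223]  (not all equal)
t=1: [135, 159, 186, 163]  (not all equal)
t=2: [40, 39, 42, 42]  (not all equal)
t=3: [120, 120, 123, 124]  (not all equal)
t=4: [117, 117, 112, 111]  (not all equal)
t=5: [133, 132, 141, 141]  (not all equal)
t=6: [75, 76, 63, 63]  (not all equal)
t=7: [216, 217, 198, 198]  (not all equal)
t=8: [155, 156, 128, 127]  (not all equal)
t=9: [35, 33, 75, 77]  (not all equal)
t=10: [135, 132, 195, 198]  (not all equal)
t=11: [87, 87, 102, 102]  (not all equal)
t=12: [207, 207, 185, 185]  (not all equal)
t=13: [124, 124, 91, 91]  (not all equal)
t=14: [132, 132, 182, 182]  (not all equal)
t=15: [79, 79, 70, 70]  (not all equal)
t=16: [230, 230, 216, 216]  (not all equal)
t=17: [199, 199, 178, 178]  (not all equal)
t=18: [101, 101, 69, 69]  (not all equal)
t=19: [184, 184, 199, 199]  (not all equal)
t=20: [83, 83, 105, 105]  (not all equal)
t=21: [214, 214, 181, 181]  (not all equal)
t=22: [137, 137, 87, 87]  (not all equal)
t=23: [106, 106, 181, 181]  (not all equal)
t=24: [137, 137, 87, 87]  (not all equal)

Answer: never
Key observation: The state at step 22 reappears at step 24 — the system is in a cycle of period 2 from step 22 on.  No step 0..24 is synchronized, and the cycle repeats forever, so no step up to 150 (or ever) has all oscillators equal.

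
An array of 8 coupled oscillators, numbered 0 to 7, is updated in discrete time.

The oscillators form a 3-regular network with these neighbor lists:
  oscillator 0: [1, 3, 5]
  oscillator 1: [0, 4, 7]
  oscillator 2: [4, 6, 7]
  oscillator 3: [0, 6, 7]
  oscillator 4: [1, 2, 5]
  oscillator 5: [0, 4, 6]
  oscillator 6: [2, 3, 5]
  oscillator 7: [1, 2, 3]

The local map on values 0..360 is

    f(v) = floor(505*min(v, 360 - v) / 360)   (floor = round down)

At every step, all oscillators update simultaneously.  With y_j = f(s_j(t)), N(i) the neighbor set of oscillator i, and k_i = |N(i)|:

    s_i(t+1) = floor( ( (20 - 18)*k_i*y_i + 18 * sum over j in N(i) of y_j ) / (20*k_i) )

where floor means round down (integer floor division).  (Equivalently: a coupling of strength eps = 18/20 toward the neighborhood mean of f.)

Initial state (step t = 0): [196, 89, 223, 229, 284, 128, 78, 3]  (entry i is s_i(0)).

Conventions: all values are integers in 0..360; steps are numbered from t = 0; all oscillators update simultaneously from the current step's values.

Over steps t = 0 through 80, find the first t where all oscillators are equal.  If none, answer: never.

Answer: never
Key observation: The state at step 32 reappears at step 42 — the system is in a cycle of period 10 from step 32 on.  No step 0..42 is synchronized, and the cycle repeats forever, so no step up to 80 (or ever) has all oscillators equal.

Derivation:
t=0: [196, 89, 223, 229, 284, 128, 78, 3]  (not all equal)
t=1: [168, 114, 84, 121, 159, 151, 177, 150]  (not all equal)
t=2: [185, 216, 216, 224, 168, 232, 173, 154]  (not all equal)
t=3: [195, 229, 228, 229, 198, 234, 195, 199]  (not all equal)
t=4: [185, 223, 223, 224, 185, 224, 186, 187]  (not all equal)
t=5: [196, 238, 238, 238, 196, 239, 196, 196]  (not all equal)
t=6: [176, 224, 224, 224, 176, 223, 176, 176]  (not all equal)
t=7: [196, 240, 240, 240, 196, 240, 196, 195]  (not all equal)
t=8: [174, 224, 224, 224, 174, 223, 174, 174]  (not all equal)
t=9: [196, 238, 238, 238, 196, 238, 196, 195]  (not all equal)
t=10: [176, 224, 224, 224, 176, 224, 176, 177]  (not all equal)
t=11: [195, 241, 241, 241, 195, 240, 195, 195]  (not all equal)
t=12: [173, 224, 224, 224, 173, 224, 173, 172]  (not all equal)
t=13: [195, 236, 236, 236, 195, 236, 195, 195]  (not all equal)
t=14: [178, 225, 225, 225, 178, 225, 178, 178]  (not all equal)
t=15: [195, 243, 243, 243, 195, 243, 195, 195]  (not all equal)
t=16: [170, 224, 224, 224, 170, 224, 170, 170]  (not all equal)
t=17: [194, 233, 233, 233, 194, 233, 194, 194]  (not all equal)
t=18: [183, 226, 226, 226, 183, 226, 183, 183]  (not all equal)
t=19: [193, 241, 241, 241, 193, 241, 193, 193]  (not all equal)
t=20: [172, 227, 227, 227, 172, 227, 172, 172]  (not all equal)
t=21: [191, 235, 235, 235, 191, 235, 191, 191]  (not all equal)
t=22: [181, 230, 230, 230, 181, 230, 181, 181]  (not all equal)
t=23: [188, 244, 244, 244, 188, 244, 188, 188]  (not all equal)
t=24: [169, 233, 233, 233, 169, 233, 169, 169]  (not all equal)
t=25: [183, 231, 231, 231, 183, 231, 183, 183]  (not all equal)
t=26: [186, 241, 241, 241, 186, 241, 186, 186]  (not all equal)
t=27: [173, 236, 236, 236, 173, 236, 173, 173]  (not all equal)
t=28: [179, 235, 235, 235, 179, 235, 179, 179]  (not all equal)
t=29: [182, 243, 243, 243, 182, 243, 182, 182]  (not all equal)
t=30: [172, 240, 240, 240, 172, 240, 172, 172]  (not all equal)
t=31: [175, 233, 233, 233, 175, 233, 175, 175]  (not all equal)
t=32: [184, 238, 238, 238, 184, 238, 184, 184]  (not all equal)
t=33: [178, 238, 238, 238, 178, 238, 178, 178]  (not all equal)
t=34: [178, 241, 241, 241, 178, 241, 178, 178]  (not all equal)
t=35: [174, 240, 240, 240, 174, 240, 174, 174]  (not all equal)
t=36: [175, 236, 236, 236, 175, 236, 175, 175]  (not all equal)
t=37: [180, 237, 237, 237, 180, 237, 180, 180]  (not all equal)
t=38: [180, 244, 244, 244, 180, 244, 180, 180]  (not all equal)
t=39: [171, 243, 243, 243, 171, 243, 171, 171]  (not all equal)
t=40: [171, 231, 231, 231, 171, 231, 171, 171]  (not all equal)
t=41: [185, 233, 233, 233, 185, 233, 185, 185]  (not all equal)
t=42: [184, 238, 238, 238, 184, 238, 184, 184]  (not all equal)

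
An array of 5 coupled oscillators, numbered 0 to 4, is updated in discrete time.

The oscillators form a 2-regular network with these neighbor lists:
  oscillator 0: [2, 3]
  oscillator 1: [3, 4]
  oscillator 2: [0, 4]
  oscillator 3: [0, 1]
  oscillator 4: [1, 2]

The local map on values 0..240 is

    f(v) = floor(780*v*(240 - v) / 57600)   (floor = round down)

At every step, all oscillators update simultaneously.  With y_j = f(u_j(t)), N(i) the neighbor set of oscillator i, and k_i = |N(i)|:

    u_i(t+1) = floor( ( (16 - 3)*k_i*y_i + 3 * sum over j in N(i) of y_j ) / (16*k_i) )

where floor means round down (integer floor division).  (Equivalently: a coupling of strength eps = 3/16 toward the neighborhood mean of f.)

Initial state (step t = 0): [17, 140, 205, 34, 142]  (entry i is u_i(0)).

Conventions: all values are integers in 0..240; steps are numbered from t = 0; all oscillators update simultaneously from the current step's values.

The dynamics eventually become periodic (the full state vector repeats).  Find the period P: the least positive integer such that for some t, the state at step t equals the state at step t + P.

Simulating step by step:
t=0: [17, 140, 205, 34, 142]
t=1: [59, 180, 101, 98, 179]
t=2: [152, 150, 181, 179, 150]
t=3: [174, 178, 151, 153, 178]
t=4: [159, 151, 175, 174, 152]
t=5: [170, 178, 158, 159, 178]
t=6: [163, 151, 171, 170, 151]
t=7: [167, 179, 162, 163, 178]
t=8: [165, 149, 168, 166, 150]
t=9: [166, 181, 165, 167, 180]
t=10: [166, 146, 164, 163, 147]
t=11: [166, 183, 169, 170, 183]
t=12: [165, 142, 160, 159, 142]
t=13: [168, 186, 173, 174, 186]
t=14: [161, 137, 154, 153, 137]
t=15: [173, 189, 179, 180, 189]
t=16: [154, 131, 146, 145, 131]
t=17: [180, 192, 185, 186, 192]
t=18: [144, 125, 136, 135, 125]
t=19: [187, 193, 190, 190, 193]
t=20: [132, 122, 128, 128, 122]
t=21: [193, 194, 193, 193, 194]
t=22: [122, 120, 121, 121, 120]
t=23: [194, 194, 194, 194, 194]
t=24: [120, 120, 120, 120, 120]
t=25: [195, 195, 195, 195, 195]
t=26: [118, 118, 118, 118, 118]
t=27: [194, 194, 194, 194, 194]

Answer: 4
Key observation: The state at step 23, [194, 194, 194, 194, 194], reappears at step 27 — and no state repeats earlier — so the cycle the system enters has period 4.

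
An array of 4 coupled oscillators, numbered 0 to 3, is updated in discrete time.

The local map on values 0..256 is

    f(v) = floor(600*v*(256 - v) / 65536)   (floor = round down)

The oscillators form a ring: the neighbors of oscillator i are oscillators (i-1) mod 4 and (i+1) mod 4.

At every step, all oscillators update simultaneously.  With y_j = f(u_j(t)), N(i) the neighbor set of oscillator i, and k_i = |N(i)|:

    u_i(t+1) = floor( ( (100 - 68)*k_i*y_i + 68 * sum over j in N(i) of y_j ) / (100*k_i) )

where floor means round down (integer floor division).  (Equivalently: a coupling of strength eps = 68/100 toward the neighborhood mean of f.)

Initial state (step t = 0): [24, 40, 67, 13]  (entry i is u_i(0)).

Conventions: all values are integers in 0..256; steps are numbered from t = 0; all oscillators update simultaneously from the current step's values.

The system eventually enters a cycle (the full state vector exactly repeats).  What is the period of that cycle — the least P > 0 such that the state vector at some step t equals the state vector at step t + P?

Answer: 2
Key observation: The state at step 4, [146, 146, 146, 146], reappears at step 6 — and no state repeats earlier — so the cycle the system enters has period 2.

Derivation:
t=0: [24, 40, 67, 13]
t=1: [52, 81, 73, 65]
t=2: [113, 115, 121, 110]
t=3: [147, 148, 147, 147]
t=4: [146, 146, 146, 146]
t=5: [147, 147, 147, 147]
t=6: [146, 146, 146, 146]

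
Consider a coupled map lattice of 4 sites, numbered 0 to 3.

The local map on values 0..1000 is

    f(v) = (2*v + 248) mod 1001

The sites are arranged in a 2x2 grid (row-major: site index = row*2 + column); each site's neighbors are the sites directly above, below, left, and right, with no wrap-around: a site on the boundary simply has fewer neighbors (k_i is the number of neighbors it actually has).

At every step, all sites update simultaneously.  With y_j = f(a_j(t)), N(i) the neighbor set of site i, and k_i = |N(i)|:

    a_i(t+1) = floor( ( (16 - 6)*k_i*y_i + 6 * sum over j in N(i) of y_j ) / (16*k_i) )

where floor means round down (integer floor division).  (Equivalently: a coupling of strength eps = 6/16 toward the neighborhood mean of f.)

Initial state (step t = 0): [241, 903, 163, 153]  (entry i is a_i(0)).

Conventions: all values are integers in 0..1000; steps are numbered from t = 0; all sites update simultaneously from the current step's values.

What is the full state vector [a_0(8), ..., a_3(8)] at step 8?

Simulating step by step:
t=0: [241, 903, 163, 153]
t=1: [573, 273, 599, 463]
t=2: [477, 602, 384, 340]
t=3: [213, 493, 221, 667]
t=4: [594, 380, 666, 536]
t=5: [381, 145, 503, 309]
t=6: [153, 500, 322, 689]
t=7: [559, 375, 778, 604]
t=8: [565, 777, 655, 622]

Answer: [565, 777, 655, 622]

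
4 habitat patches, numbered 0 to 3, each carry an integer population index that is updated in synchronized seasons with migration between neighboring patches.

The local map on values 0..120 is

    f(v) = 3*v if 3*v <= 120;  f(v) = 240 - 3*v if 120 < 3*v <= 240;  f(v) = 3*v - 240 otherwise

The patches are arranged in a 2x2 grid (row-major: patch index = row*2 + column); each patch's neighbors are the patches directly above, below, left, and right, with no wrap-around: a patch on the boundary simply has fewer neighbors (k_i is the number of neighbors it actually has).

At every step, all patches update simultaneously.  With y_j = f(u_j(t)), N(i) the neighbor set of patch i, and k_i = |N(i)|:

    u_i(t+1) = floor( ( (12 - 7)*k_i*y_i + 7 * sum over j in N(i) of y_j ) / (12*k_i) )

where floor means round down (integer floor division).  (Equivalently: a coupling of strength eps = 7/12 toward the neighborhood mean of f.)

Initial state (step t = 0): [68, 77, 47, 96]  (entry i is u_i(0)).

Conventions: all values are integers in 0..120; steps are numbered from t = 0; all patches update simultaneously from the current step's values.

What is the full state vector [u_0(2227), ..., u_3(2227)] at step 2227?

Answer: [74, 94, 74, 94]
Key observation: The state at step 18, [20, 36, 20, 36], reappears at step 22: the system is in a cycle of period 4 from step 18 on.  Therefore the state at step 2227 equals the state at step 18 + ((2227 - 18) mod 4) = 19, which is [74, 94, 74, 94].

Derivation:
t=0: [68, 77, 47, 96]
t=1: [46, 28, 65, 51]
t=2: [80, 90, 73, 73]
t=3: [14, 18, 14, 23]
t=4: [45, 54, 49, 56]
t=5: [93, 84, 90, 79]
t=6: [28, 17, 24, 13]
t=7: [70, 57, 65, 52]
t=8: [45, 62, 52, 68]
t=9: [84, 63, 76, 55]
t=10: [23, 46, 30, 49]
t=11: [84, 89, 84, 94]
t=12: [16, 27, 20, 28]
t=13: [61, 72, 63, 76]
t=14: [45, 30, 41, 26]
t=15: [104, 90, 102, 92]
t=16: [58, 44, 59, 43]
t=17: [77, 96, 77, 96]
t=18: [20, 36, 20, 36]
t=19: [74, 94, 74, 94]
t=20: [25, 35, 25, 35]
t=21: [83, 96, 83, 96]
t=22: [20, 36, 20, 36]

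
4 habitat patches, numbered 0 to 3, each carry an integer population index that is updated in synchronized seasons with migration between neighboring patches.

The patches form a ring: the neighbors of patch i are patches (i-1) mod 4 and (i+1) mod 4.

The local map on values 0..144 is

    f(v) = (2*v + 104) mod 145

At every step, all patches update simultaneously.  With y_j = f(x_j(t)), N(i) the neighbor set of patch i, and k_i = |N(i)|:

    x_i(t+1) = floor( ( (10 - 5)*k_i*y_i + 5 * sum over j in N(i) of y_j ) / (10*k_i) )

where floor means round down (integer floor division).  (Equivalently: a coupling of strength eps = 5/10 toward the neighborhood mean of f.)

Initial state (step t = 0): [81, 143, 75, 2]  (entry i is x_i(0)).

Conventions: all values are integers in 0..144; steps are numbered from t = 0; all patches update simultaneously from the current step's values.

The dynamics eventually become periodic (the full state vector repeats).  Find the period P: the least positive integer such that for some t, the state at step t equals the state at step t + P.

Simulating step by step:
t=0: [81, 143, 75, 2]
t=1: [112, 107, 106, 111]
t=2: [35, 30, 29, 34]
t=3: [26, 21, 20, 25]
t=4: [8, 39, 74, 43]
t=5: [80, 75, 74, 79]
t=6: [116, 111, 110, 115]
t=7: [43, 38, 37, 42]
t=8: [42, 37, 36, 41]
t=9: [40, 35, 34, 39]
t=10: [36, 31, 30, 35]
t=11: [28, 23, 22, 27]
t=12: [12, 7, 6, 11]
t=13: [125, 120, 119, 124]
t=14: [61, 56, 55, 60]
t=15: [78, 73, 72, 77]
t=16: [112, 107, 106, 111]

Answer: 15
Key observation: The state at step 1, [112, 107, 106, 111], reappears at step 16 — and no state repeats earlier — so the cycle the system enters has period 15.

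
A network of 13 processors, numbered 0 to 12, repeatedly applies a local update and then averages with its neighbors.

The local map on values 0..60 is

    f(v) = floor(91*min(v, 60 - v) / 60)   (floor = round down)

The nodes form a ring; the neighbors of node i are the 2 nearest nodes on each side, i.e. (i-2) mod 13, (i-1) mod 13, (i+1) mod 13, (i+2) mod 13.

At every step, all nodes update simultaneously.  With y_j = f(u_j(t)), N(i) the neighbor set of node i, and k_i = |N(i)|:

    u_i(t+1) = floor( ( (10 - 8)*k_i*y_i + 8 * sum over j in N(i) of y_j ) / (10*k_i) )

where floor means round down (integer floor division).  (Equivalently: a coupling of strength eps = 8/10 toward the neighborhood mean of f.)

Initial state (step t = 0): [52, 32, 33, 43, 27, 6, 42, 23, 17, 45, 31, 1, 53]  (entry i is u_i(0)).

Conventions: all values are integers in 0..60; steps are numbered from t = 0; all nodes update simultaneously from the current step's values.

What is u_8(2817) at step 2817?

Simulating step by step:
t=0: [52, 32, 33, 43, 27, 6, 42, 23, 17, 45, 31, 1, 53]
t=1: [21, 25, 31, 31, 28, 27, 27, 23, 30, 25, 20, 17, 21]
t=2: [33, 37, 39, 41, 41, 39, 40, 39, 37, 34, 33, 30, 30]
t=3: [39, 35, 32, 30, 29, 29, 30, 33, 34, 37, 40, 41, 40]
t=4: [33, 37, 39, 42, 43, 43, 42, 40, 37, 34, 32, 30, 31]
t=5: [38, 35, 31, 28, 27, 26, 28, 31, 34, 38, 40, 41, 40]
t=6: [34, 37, 39, 40, 41, 41, 40, 39, 37, 34, 32, 30, 31]
t=7: [38, 35, 32, 30, 29, 29, 30, 32, 35, 38, 40, 41, 40]
t=8: [34, 37, 40, 42, 43, 43, 42, 40, 37, 34, 31, 30, 31]
t=9: [38, 34, 31, 28, 26, 26, 28, 31, 34, 38, 40, 41, 40]
t=10: [34, 37, 39, 40, 41, 41, 40, 39, 37, 34, 32, 30, 32]
t=11: [38, 35, 32, 30, 29, 29, 30, 32, 35, 38, 40, 41, 40]

Answer: u_8(2817) = 34
Key observation: The state at step 7, [38, 35, 32, 30, 29, 29, 30, 32, 35, 38, 40, 41, 40], reappears at step 11: the system is in a cycle of period 4 from step 7 on.  Therefore the state at step 2817 equals the state at step 7 + ((2817 - 7) mod 4) = 9, which is [38, 34, 31, 28, 26, 26, 28, 31, 34, 38, 40, 41, 40].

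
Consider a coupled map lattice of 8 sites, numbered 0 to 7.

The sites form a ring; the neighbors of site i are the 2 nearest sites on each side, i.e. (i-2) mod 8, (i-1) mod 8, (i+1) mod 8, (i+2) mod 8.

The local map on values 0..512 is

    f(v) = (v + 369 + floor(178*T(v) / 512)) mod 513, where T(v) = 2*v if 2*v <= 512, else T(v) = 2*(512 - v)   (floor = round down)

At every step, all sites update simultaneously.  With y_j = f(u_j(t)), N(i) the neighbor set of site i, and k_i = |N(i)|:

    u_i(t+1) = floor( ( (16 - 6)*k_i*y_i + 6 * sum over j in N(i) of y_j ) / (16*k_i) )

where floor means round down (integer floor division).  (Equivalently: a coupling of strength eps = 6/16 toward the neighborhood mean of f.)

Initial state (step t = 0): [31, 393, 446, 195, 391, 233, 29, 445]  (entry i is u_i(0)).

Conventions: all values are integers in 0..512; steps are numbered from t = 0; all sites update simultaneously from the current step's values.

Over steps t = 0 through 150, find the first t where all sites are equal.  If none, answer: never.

Simulating step by step:
t=0: [31, 393, 446, 195, 391, 233, 29, 445]  (not all equal)
t=1: [398, 328, 335, 234, 319, 277, 387, 350]  (not all equal)
t=2: [327, 308, 309, 272, 304, 298, 323, 317]  (not all equal)
t=3: [309, 304, 305, 297, 303, 302, 308, 307]  (not all equal)
t=4: [305, 304, 304, 302, 303, 304, 304, 304]  (not all equal)
t=5: [304, 304, 304, 304, 304, 304, 304, 304]  (all equal)

Answer: 5
Key observation: Synchronization is absorbing here: once all sites are equal they stay equal, and step 5 is the first all-equal step.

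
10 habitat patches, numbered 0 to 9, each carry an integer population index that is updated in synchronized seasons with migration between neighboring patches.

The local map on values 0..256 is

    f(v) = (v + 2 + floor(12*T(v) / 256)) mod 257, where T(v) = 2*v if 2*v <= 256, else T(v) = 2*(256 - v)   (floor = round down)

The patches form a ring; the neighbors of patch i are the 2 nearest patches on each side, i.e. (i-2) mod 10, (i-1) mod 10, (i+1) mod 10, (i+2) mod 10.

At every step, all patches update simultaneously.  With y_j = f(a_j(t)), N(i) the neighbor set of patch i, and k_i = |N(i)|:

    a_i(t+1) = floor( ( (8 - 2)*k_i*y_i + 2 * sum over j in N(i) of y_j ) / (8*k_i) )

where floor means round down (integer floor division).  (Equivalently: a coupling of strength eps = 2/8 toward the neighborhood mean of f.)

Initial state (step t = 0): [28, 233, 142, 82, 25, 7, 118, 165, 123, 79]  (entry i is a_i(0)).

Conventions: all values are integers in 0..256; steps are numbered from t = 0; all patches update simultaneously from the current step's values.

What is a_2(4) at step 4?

Answer: a_2(4) = 149

Derivation:
t=0: [28, 233, 142, 82, 25, 7, 118, 165, 123, 79]
t=1: [62, 200, 139, 95, 45, 33, 120, 154, 128, 102]
t=2: [90, 182, 140, 106, 64, 56, 124, 150, 136, 121]
t=3: [114, 173, 143, 117, 83, 77, 130, 150, 145, 138]
t=4: [134, 171, 149, 128, 101, 97, 138, 154, 154, 152]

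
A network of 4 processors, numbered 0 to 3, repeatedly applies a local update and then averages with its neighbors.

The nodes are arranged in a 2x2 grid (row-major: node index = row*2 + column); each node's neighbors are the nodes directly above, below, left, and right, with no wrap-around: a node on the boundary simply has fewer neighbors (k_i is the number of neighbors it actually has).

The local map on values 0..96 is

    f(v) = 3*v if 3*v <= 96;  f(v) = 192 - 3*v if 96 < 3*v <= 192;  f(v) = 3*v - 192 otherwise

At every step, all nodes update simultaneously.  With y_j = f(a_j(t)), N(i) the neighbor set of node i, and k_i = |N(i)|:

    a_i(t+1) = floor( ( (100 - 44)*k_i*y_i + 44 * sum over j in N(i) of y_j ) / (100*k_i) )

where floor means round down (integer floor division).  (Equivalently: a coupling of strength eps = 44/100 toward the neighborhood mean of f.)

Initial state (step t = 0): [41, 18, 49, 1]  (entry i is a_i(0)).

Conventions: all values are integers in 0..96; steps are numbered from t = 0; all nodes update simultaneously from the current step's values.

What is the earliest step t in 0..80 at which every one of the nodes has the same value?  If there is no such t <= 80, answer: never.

Simulating step by step:
t=0: [41, 18, 49, 1]  (not all equal)
t=1: [60, 46, 41, 23]  (not all equal)
t=2: [33, 48, 56, 65]  (not all equal)
t=3: [67, 48, 34, 17]  (not all equal)
t=4: [35, 40, 63, 58]  (not all equal)
t=5: [65, 63, 24, 26]  (not all equal)
t=6: [18, 19, 58, 60]  (not all equal)
t=7: [46, 46, 24, 23]  (not all equal)
t=8: [57, 57, 67, 66]  (not all equal)
t=9: [18, 17, 10, 9]  (not all equal)
t=10: [48, 46, 34, 32]  (not all equal)
t=11: [58, 61, 82, 85]  (not all equal)
t=12: [23, 22, 48, 49]  (not all equal)
t=13: [63, 62, 51, 50]  (not all equal)
t=14: [11, 13, 31, 33]  (not all equal)
t=15: [47, 49, 79, 81]  (not all equal)
t=16: [48, 47, 47, 48]  (not all equal)
t=17: [49, 49, 49, 49]  (all equal)

Answer: 17
Key observation: Synchronization is absorbing here: once all nodes are equal they stay equal, and step 17 is the first all-equal step.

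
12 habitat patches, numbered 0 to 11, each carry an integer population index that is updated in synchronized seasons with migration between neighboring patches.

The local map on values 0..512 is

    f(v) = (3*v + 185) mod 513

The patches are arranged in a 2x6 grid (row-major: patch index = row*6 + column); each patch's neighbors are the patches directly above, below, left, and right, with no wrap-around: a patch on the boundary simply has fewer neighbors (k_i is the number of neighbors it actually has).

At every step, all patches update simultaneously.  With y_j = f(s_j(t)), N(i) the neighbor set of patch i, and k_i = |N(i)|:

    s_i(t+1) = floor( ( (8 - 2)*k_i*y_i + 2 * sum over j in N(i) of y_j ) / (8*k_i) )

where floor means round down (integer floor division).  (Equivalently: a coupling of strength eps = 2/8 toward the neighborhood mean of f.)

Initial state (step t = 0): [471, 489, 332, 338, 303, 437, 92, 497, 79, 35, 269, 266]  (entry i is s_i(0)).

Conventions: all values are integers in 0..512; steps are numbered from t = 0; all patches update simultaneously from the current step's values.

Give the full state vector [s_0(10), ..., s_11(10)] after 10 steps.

Simulating step by step:
t=0: [471, 489, 332, 338, 303, 437, 92, 497, 79, 35, 269, 266]
t=1: [116, 114, 175, 172, 144, 419, 370, 185, 365, 307, 428, 471]
t=2: [50, 47, 185, 172, 165, 332, 232, 215, 232, 133, 352, 151]
t=3: [338, 317, 243, 179, 171, 152, 357, 326, 327, 117, 191, 140]
t=4: [172, 141, 339, 207, 187, 130, 211, 142, 151, 66, 208, 115]
t=5: [191, 109, 174, 285, 229, 77, 264, 117, 148, 346, 274, 57]
t=6: [305, 422, 199, 73, 346, 401, 381, 108, 121, 199, 446, 380]
t=7: [146, 389, 273, 364, 253, 333, 299, 445, 113, 279, 436, 331]
t=8: [130, 335, 417, 307, 396, 191, 117, 403, 132, 442, 441, 192]
t=9: [69, 193, 333, 163, 327, 258, 71, 297, 156, 416, 451, 276]
t=10: [375, 238, 164, 179, 198, 414, 353, 103, 156, 373, 471, 494]

Answer: [375, 238, 164, 179, 198, 414, 353, 103, 156, 373, 471, 494]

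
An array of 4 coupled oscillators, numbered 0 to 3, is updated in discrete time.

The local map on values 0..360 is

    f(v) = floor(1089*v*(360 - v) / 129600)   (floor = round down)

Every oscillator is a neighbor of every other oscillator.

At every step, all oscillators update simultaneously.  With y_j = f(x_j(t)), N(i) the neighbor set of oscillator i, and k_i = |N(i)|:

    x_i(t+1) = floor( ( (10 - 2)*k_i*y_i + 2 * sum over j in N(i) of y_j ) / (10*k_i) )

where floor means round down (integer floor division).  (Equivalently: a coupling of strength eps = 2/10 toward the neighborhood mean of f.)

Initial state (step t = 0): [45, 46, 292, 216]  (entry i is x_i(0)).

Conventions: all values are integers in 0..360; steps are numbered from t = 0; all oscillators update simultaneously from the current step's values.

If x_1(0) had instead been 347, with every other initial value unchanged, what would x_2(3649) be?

Simulating step by step:
t=0: [45, 347, 292, 216]
t=1: [126, 66, 160, 230]
t=2: [243, 181, 258, 246]
t=3: [238, 263, 226, 236]
t=4: [241, 220, 250, 243]
t=5: [240, 253, 233, 239]
t=6: [241, 230, 245, 241]
t=7: [240, 248, 237, 240]
t=8: [241, 234, 243, 241]
t=9: [240, 245, 238, 240]
t=10: [241, 237, 242, 241]
t=11: [240, 243, 239, 240]
t=12: [241, 238, 241, 241]
t=13: [240, 242, 240, 240]
t=14: [241, 239, 241, 241]
t=15: [240, 241, 240, 240]
t=16: [241, 240, 241, 241]
t=17: [240, 241, 240, 240]

Answer: x_2(3649) = 240
Key observation: The state at step 15, [240, 241, 240, 240], reappears at step 17: the system is in a cycle of period 2 from step 15 on.  Therefore the state at step 3649 equals the state at step 15 + ((3649 - 15) mod 2) = 15, which is [240, 241, 240, 240].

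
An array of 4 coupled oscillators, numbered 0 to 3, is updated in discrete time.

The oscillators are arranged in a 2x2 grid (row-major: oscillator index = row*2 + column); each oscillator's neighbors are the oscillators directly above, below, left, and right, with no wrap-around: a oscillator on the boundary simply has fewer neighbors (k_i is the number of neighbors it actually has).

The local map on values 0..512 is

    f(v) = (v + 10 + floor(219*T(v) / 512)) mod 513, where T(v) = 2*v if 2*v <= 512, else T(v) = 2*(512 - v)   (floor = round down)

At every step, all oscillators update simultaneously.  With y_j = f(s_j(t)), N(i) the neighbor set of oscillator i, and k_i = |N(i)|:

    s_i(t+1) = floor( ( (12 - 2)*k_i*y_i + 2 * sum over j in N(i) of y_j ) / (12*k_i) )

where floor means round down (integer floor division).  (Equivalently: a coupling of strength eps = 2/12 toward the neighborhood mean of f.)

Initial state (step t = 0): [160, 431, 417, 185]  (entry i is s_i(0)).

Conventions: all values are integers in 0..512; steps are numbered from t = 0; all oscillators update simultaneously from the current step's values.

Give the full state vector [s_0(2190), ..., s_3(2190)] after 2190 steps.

Answer: [202, 440, 440, 202]
Key observation: The state at step 7, [422, 88, 88, 422], reappears at step 12: the system is in a cycle of period 5 from step 7 on.  Therefore the state at step 2190 equals the state at step 7 + ((2190 - 7) mod 5) = 10, which is [202, 440, 440, 202].

Derivation:
t=0: [160, 431, 417, 185]
t=1: [339, 479, 478, 379]
t=2: [414, 86, 86, 419]
t=3: [450, 225, 225, 451]
t=4: [71, 355, 355, 71]
t=5: [200, 439, 439, 200]
t=6: [402, 489, 489, 402]
t=7: [422, 88, 88, 422]
t=8: [452, 228, 228, 452]
t=9: [72, 360, 360, 72]
t=10: [202, 440, 440, 202]
t=11: [405, 489, 489, 405]
t=12: [422, 88, 88, 422]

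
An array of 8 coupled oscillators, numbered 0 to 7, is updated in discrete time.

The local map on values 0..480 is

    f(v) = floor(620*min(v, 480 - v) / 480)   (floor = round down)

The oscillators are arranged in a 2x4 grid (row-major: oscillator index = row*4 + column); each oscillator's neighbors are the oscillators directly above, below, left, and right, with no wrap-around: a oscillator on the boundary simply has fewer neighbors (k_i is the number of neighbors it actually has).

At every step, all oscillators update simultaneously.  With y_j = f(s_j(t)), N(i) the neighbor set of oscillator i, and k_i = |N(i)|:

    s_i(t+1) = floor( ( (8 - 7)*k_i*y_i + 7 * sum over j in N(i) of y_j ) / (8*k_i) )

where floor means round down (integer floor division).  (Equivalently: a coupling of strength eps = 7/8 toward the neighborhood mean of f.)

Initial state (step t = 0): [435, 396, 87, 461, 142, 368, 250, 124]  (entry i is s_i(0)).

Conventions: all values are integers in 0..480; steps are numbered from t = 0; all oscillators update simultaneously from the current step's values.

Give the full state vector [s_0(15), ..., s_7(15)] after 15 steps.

Answer: [226, 223, 226, 223, 223, 226, 223, 226]

Derivation:
t=0: [435, 396, 87, 461, 142, 368, 250, 124]
t=1: [134, 105, 139, 122, 111, 189, 158, 160]
t=2: [143, 190, 167, 188, 200, 171, 208, 183]
t=3: [243, 211, 247, 227, 209, 252, 229, 252]
t=4: [274, 296, 288, 296, 296, 280, 295, 294]
t=5: [240, 254, 238, 243, 258, 239, 247, 237]
t=6: [291, 306, 300, 306, 306, 294, 306, 303]
t=7: [226, 236, 225, 229, 239, 226, 232, 224]
t=8: [304, 292, 298, 290, 293, 302, 291, 296]
t=9: [239, 231, 242, 237, 229, 240, 234, 243]
t=10: [297, 307, 302, 306, 307, 299, 306, 304]
t=11: [224, 231, 224, 227, 233, 224, 228, 224]
t=12: [297, 290, 294, 289, 290, 296, 289, 292]
t=13: [243, 238, 244, 241, 237, 244, 240, 245]
t=14: [306, 304, 307, 304, 305, 307, 304, 308]
t=15: [226, 223, 226, 223, 223, 226, 223, 226]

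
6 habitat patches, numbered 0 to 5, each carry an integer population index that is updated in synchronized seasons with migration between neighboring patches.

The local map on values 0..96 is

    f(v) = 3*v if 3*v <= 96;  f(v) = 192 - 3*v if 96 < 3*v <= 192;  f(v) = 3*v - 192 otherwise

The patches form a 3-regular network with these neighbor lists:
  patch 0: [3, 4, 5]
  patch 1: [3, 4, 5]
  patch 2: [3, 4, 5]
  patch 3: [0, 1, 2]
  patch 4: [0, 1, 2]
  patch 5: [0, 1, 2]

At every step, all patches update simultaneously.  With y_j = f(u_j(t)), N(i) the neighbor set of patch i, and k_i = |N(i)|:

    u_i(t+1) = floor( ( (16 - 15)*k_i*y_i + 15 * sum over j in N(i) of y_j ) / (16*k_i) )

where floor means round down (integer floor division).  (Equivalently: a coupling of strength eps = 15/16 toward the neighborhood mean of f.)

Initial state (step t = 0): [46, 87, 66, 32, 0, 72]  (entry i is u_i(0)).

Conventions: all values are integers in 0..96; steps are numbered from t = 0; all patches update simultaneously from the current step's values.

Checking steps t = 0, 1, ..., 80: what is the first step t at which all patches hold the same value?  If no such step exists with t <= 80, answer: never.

Answer: 13
Key observation: Synchronization is absorbing here: once all patches are equal they stay equal, and step 13 is the first all-equal step.

Derivation:
t=0: [46, 87, 66, 32, 0, 72]  (not all equal)
t=1: [40, 41, 37, 46, 40, 41]  (not all equal)
t=2: [65, 65, 66, 72, 73, 73]  (not all equal)
t=3: [24, 24, 24, 5, 5, 5]  (not all equal)
t=4: [18, 18, 18, 68, 68, 68]  (not all equal)
t=5: [14, 14, 14, 51, 51, 51]  (not all equal)
t=6: [39, 39, 39, 41, 41, 41]  (not all equal)
t=7: [69, 69, 69, 74, 74, 74]  (not all equal)
t=8: [29, 29, 29, 15, 15, 15]  (not all equal)
t=9: [47, 47, 47, 84, 84, 84]  (not all equal)
t=10: [59, 59, 59, 51, 51, 51]  (not all equal)
t=11: [37, 37, 37, 16, 16, 16]  (not all equal)
t=12: [50, 50, 50, 78, 78, 78]  (not all equal)
t=13: [42, 42, 42, 42, 42, 42]  (all equal)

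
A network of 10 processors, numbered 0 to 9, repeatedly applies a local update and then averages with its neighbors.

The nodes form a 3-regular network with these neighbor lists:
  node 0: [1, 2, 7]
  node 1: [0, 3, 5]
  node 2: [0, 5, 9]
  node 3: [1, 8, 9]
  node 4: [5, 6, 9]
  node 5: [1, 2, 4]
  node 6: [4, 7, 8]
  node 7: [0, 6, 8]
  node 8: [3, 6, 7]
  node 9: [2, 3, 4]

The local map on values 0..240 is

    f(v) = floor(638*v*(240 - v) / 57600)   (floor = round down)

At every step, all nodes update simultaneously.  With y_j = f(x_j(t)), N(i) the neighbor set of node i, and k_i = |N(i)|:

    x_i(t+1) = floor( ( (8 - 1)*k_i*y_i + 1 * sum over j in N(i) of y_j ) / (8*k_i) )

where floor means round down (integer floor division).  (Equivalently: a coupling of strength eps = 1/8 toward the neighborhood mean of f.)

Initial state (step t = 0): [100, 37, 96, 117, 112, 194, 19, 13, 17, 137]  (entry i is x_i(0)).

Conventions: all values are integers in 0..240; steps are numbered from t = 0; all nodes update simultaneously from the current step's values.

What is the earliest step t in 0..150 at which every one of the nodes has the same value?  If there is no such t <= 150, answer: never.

Answer: never
Key observation: The state at step 7 reappears at step 9 — the system is in a cycle of period 2 from step 7 on.  No step 0..9 is synchronized, and the cycle repeats forever, so no step up to 150 (or ever) has all nodes equal.

Derivation:
t=0: [100, 37, 96, 117, 112, 194, 19, 13, 17, 137]  (not all equal)
t=1: [146, 89, 150, 150, 150, 102, 49, 38, 45, 156]  (not all equal)
t=2: [148, 148, 149, 146, 147, 154, 103, 89, 98, 145]  (not all equal)
t=3: [149, 149, 149, 152, 151, 146, 155, 148, 153, 151]  (not all equal)
t=4: [150, 150, 150, 148, 148, 151, 145, 149, 147, 148]  (not all equal)
t=5: [149, 149, 149, 150, 150, 148, 151, 150, 150, 149]  (not all equal)
t=6: [149, 149, 150, 149, 149, 149, 148, 149, 148, 149]  (not all equal)
t=7: [149, 150, 149, 150, 150, 149, 150, 150, 150, 149]  (not all equal)
t=8: [149, 149, 150, 149, 149, 149, 149, 149, 149, 149]  (not all equal)
t=9: [149, 150, 149, 150, 150, 149, 150, 150, 150, 149]  (not all equal)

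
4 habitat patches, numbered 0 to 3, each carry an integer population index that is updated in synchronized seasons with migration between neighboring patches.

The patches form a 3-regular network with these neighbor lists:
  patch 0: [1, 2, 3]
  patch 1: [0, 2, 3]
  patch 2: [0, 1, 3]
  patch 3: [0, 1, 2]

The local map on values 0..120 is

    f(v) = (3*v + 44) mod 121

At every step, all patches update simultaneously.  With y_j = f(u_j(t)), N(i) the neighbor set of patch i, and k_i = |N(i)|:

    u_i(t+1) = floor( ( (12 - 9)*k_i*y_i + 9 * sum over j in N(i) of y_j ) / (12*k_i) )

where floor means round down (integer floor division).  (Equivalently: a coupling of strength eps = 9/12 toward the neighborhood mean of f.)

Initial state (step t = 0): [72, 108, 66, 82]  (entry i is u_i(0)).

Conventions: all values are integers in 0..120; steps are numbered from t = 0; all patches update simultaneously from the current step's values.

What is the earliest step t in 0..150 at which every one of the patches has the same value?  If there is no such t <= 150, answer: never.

Answer: 1
Key observation: Synchronization is absorbing here: once all patches are equal they stay equal, and step 1 is the first all-equal step.

Derivation:
t=0: [72, 108, 66, 82]  (not all equal)
t=1: [17, 17, 17, 17]  (all equal)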